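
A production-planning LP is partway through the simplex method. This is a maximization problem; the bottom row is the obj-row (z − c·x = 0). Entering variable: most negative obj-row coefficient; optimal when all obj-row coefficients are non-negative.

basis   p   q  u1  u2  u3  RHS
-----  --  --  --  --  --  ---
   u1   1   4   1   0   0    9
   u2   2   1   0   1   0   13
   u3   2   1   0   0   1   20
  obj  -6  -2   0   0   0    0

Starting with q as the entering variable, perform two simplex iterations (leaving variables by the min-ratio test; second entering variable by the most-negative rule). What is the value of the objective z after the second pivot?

268/7

Ratio test on column q — row 1: 9/4 = 9/4; row 2: 13/1 = 13; row 3: 20/1 = 20. Minimum is 9/4 at row 1 (u1 leaves); pivot element 4.
Pivot on row 1; the obj-row RHS becomes 0 − (-2)·(9/4) = 9/2.
Next entering variable (most negative obj-row entry -11/2): p.
Ratio test on column p — row 1: (9/4)/(1/4) = 9; row 2: (43/4)/(7/4) = 43/7; row 3: (71/4)/(7/4) = 71/7. Minimum is 43/7 at row 2 (u2 leaves); pivot element 7/4.
After the second pivot the obj-row RHS is 9/2 − (-11/2)·(43/7) = 268/7.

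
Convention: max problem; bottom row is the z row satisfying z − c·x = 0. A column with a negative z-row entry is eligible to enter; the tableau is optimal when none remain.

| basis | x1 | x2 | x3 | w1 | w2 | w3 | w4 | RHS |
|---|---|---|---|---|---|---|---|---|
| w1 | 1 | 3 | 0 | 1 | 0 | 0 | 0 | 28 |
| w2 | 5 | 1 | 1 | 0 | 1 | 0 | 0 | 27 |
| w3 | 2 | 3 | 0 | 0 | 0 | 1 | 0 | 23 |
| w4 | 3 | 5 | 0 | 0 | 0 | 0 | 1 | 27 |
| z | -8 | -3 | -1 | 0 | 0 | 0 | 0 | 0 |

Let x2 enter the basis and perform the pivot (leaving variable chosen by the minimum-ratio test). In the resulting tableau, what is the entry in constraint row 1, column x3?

Ratio test on column x2 — row 1: 28/3 = 28/3; row 2: 27/1 = 27; row 3: 23/3 = 23/3; row 4: 27/5 = 27/5. Minimum is 27/5 at row 4 (w4 leaves); pivot element 5.
Divide row 4 by 5; eliminate column x2 from the other rows.
Row 1 update in column x3: 0 − 3·0 = 0.

0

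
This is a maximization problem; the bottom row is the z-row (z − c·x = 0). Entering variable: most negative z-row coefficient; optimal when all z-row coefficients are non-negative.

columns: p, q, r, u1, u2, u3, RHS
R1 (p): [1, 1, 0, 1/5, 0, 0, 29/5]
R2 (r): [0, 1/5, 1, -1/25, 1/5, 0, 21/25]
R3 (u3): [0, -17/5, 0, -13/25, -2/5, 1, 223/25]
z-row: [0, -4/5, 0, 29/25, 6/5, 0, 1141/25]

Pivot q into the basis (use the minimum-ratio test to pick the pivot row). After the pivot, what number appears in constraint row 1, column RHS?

Ratio test on column q — row 1: (29/5)/1 = 29/5; row 2: (21/25)/(1/5) = 21/5; row 3: entry -17/5 ≤ 0. Minimum is 21/5 at row 2 (r leaves); pivot element 1/5.
Divide row 2 by 1/5; eliminate column q from the other rows.
Row 1 update in column RHS: 29/5 − 1·(21/5) = 8/5.

8/5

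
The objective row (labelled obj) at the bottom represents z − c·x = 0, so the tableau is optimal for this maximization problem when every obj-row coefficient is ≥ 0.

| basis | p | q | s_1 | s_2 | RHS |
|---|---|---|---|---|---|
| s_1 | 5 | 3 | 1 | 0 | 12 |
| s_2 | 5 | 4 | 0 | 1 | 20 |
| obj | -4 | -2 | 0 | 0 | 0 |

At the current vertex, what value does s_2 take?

s_2 is basic (row 2); its value is the RHS of that row, 20.

20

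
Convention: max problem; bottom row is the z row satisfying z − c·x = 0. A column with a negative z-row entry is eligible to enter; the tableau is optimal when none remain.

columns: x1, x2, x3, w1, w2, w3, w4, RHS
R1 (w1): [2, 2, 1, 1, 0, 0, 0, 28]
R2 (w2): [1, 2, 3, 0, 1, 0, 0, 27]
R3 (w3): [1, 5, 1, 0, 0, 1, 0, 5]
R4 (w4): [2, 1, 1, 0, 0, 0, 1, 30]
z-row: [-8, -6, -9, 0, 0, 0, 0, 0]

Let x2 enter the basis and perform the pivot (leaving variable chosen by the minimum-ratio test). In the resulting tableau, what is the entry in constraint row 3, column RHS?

1

Ratio test on column x2 — row 1: 28/2 = 14; row 2: 27/2 = 27/2; row 3: 5/5 = 1; row 4: 30/1 = 30. Minimum is 1 at row 3 (w3 leaves); pivot element 5.
Divide row 3 by 5; eliminate column x2 from the other rows.
In the new row 3, the RHS entry is the old entry divided by the pivot: 5/5 = 1.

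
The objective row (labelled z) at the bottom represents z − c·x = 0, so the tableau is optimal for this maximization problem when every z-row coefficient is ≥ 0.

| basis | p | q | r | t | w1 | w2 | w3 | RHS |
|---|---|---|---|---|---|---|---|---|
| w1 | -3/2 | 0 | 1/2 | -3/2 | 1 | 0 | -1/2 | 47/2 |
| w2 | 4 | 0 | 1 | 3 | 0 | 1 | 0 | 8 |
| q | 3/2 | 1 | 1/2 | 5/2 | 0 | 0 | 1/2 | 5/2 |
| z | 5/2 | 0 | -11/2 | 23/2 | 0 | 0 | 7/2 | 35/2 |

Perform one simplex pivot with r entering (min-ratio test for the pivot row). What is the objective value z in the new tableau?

Ratio test on column r — row 1: (47/2)/(1/2) = 47; row 2: 8/1 = 8; row 3: (5/2)/(1/2) = 5. Minimum is 5 at row 3 (q leaves); pivot element 1/2.
Pivot on row 3; the z-row RHS becomes 35/2 − (-11/2)·5 = 45.

45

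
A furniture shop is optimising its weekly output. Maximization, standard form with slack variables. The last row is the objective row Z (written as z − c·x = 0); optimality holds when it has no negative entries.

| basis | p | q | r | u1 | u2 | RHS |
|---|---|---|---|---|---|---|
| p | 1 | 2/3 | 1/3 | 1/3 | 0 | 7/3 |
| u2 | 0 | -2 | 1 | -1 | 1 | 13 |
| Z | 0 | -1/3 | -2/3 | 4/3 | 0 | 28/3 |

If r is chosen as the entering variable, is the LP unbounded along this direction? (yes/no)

no

Column r has positive entries in row(s) 1, 2, so the ratio test bounds it — not unbounded.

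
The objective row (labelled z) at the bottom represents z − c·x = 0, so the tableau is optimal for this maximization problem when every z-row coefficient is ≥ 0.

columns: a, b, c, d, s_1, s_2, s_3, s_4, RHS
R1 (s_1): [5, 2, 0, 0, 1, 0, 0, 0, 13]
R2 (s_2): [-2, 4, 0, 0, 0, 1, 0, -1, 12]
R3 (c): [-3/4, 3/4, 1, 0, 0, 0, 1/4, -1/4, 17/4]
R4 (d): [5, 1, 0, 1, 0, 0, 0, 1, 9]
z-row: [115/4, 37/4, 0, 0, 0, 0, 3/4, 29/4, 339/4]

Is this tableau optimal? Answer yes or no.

Every z-row coefficient is ≥ 0, so the tableau is optimal.

yes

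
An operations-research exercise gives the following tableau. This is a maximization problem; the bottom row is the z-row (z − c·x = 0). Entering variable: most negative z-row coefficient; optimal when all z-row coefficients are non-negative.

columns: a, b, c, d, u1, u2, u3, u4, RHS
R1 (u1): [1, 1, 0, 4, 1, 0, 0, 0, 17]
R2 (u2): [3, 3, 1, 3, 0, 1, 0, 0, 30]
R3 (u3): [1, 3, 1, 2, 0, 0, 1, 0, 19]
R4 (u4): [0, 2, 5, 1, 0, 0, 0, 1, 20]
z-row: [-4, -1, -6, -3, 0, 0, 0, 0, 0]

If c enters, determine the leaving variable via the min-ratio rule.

u4

Column c entries and ratios — u1: 0 ≤ 0, skip; u2: 30/1 = 30; u3: 19/1 = 19; u4: 20/5 = 4.
Smallest ratio is 4 in the row of u4, so u4 leaves.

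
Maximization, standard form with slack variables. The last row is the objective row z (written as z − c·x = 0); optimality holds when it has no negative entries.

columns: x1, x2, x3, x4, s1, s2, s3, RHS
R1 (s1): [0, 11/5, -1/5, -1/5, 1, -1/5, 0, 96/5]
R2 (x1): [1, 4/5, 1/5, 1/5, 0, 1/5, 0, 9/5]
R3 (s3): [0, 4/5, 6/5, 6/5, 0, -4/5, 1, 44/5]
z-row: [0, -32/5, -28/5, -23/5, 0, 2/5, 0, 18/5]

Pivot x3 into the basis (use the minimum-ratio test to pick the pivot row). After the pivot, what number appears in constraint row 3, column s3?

Ratio test on column x3 — row 1: entry -1/5 ≤ 0; row 2: (9/5)/(1/5) = 9; row 3: (44/5)/(6/5) = 22/3. Minimum is 22/3 at row 3 (s3 leaves); pivot element 6/5.
Divide row 3 by 6/5; eliminate column x3 from the other rows.
In the new row 3, the s3 entry is the old entry divided by the pivot: 1/(6/5) = 5/6.

5/6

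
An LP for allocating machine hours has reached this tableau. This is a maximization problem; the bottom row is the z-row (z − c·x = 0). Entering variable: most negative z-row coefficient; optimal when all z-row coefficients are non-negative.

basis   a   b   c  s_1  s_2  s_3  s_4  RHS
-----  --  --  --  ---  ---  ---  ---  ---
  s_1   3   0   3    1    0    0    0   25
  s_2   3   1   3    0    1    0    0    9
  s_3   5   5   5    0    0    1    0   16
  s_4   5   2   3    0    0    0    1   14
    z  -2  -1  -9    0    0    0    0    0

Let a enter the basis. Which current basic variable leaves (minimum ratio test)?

Column a entries and ratios — s_1: 25/3 = 25/3; s_2: 9/3 = 3; s_3: 16/5 = 16/5; s_4: 14/5 = 14/5.
Smallest ratio is 14/5 in the row of s_4, so s_4 leaves.

s_4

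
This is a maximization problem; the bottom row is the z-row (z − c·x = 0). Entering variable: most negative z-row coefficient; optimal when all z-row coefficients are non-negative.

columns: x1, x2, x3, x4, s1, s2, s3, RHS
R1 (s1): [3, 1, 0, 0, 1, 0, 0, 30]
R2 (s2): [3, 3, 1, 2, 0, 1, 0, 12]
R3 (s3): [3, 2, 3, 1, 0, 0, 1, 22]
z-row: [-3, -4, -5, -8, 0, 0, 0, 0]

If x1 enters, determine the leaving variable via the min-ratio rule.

Column x1 entries and ratios — s1: 30/3 = 10; s2: 12/3 = 4; s3: 22/3 = 22/3.
Smallest ratio is 4 in the row of s2, so s2 leaves.

s2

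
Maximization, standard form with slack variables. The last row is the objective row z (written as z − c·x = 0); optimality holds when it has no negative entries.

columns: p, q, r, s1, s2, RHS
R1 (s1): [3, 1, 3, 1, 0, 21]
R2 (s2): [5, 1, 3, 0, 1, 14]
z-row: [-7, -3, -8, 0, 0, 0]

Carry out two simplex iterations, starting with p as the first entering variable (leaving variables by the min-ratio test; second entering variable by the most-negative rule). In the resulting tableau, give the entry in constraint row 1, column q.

Ratio test on column p — row 1: 21/3 = 7; row 2: 14/5 = 14/5. Minimum is 14/5 at row 2 (s2 leaves); pivot element 5.
Divide row 2 by 5; eliminate column p from the other rows.
Second iteration: most negative z-row entry is -19/5 in column r, so r enters.
Ratio test on column r — row 1: (63/5)/(6/5) = 21/2; row 2: (14/5)/(3/5) = 14/3. Minimum is 14/3 at row 2 (p leaves); pivot element 3/5.
Divide row 2 by 3/5; eliminate column r from the other rows.
After both pivots, the entry at constraint row 1, column q is 0.

0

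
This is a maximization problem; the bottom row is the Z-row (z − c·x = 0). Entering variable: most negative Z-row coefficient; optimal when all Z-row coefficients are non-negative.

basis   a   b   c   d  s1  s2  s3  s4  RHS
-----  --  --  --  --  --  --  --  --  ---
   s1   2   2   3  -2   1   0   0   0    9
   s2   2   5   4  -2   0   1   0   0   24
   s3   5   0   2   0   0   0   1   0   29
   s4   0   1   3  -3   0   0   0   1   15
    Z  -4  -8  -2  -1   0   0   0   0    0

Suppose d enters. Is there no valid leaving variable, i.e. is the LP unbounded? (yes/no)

Every constraint-row entry in column d is ≤ 0, so increasing d is unbounded.

yes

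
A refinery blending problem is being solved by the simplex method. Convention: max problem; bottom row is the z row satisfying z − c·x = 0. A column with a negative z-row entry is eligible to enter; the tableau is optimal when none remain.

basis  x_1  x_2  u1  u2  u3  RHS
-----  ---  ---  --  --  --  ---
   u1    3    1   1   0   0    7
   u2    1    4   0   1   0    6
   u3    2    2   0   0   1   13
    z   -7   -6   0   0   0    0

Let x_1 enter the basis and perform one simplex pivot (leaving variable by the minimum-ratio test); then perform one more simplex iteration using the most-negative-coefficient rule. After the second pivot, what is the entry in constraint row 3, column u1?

-6/11

Ratio test on column x_1 — row 1: 7/3 = 7/3; row 2: 6/1 = 6; row 3: 13/2 = 13/2. Minimum is 7/3 at row 1 (u1 leaves); pivot element 3.
Divide row 1 by 3; eliminate column x_1 from the other rows.
Second iteration: most negative z-row entry is -11/3 in column x_2, so x_2 enters.
Ratio test on column x_2 — row 1: (7/3)/(1/3) = 7; row 2: (11/3)/(11/3) = 1; row 3: (25/3)/(4/3) = 25/4. Minimum is 1 at row 2 (u2 leaves); pivot element 11/3.
Divide row 2 by 11/3; eliminate column x_2 from the other rows.
After both pivots, the entry at constraint row 3, column u1 is -6/11.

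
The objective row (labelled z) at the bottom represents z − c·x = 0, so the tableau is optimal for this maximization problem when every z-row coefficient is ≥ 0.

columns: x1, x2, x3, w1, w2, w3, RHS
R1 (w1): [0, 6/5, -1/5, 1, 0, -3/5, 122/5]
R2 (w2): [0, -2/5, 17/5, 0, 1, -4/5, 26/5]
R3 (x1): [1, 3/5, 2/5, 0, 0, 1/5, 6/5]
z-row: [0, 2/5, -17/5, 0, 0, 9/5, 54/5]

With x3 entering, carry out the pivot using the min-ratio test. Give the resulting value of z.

16

Ratio test on column x3 — row 1: entry -1/5 ≤ 0; row 2: (26/5)/(17/5) = 26/17; row 3: (6/5)/(2/5) = 3. Minimum is 26/17 at row 2 (w2 leaves); pivot element 17/5.
Pivot on row 2; the z-row RHS becomes 54/5 − (-17/5)·(26/17) = 16.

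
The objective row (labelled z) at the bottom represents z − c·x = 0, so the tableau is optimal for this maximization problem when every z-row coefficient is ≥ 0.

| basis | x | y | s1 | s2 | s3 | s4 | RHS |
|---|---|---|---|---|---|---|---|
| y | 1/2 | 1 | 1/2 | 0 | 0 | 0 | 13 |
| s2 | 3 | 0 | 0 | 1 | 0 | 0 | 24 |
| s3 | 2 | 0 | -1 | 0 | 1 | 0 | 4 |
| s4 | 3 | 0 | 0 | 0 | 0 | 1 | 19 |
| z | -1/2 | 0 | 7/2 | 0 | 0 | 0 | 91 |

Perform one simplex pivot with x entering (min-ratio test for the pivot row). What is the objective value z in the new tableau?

Ratio test on column x — row 1: 13/(1/2) = 26; row 2: 24/3 = 8; row 3: 4/2 = 2; row 4: 19/3 = 19/3. Minimum is 2 at row 3 (s3 leaves); pivot element 2.
Pivot on row 3; the z-row RHS becomes 91 − (-1/2)·2 = 92.

92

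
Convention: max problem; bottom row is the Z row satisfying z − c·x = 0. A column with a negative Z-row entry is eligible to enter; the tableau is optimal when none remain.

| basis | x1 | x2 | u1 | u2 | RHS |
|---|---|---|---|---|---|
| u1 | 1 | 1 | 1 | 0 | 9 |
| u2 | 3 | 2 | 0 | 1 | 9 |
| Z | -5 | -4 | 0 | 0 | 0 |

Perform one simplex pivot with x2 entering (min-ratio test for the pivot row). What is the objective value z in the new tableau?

18

Ratio test on column x2 — row 1: 9/1 = 9; row 2: 9/2 = 9/2. Minimum is 9/2 at row 2 (u2 leaves); pivot element 2.
Pivot on row 2; the Z-row RHS becomes 0 − (-4)·(9/2) = 18.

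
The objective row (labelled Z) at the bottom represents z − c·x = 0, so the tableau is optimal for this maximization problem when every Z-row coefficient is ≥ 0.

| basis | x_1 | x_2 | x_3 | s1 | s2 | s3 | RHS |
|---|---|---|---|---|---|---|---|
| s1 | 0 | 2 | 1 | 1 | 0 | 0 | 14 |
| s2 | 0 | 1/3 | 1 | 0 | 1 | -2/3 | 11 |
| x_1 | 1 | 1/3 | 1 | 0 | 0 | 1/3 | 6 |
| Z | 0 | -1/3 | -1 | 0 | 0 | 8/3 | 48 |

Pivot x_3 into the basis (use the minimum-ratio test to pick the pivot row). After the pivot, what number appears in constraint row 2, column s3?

-1

Ratio test on column x_3 — row 1: 14/1 = 14; row 2: 11/1 = 11; row 3: 6/1 = 6. Minimum is 6 at row 3 (x_1 leaves); pivot element 1.
Divide row 3 by 1; eliminate column x_3 from the other rows.
Row 2 update in column s3: -2/3 − 1·(1/3) = -1.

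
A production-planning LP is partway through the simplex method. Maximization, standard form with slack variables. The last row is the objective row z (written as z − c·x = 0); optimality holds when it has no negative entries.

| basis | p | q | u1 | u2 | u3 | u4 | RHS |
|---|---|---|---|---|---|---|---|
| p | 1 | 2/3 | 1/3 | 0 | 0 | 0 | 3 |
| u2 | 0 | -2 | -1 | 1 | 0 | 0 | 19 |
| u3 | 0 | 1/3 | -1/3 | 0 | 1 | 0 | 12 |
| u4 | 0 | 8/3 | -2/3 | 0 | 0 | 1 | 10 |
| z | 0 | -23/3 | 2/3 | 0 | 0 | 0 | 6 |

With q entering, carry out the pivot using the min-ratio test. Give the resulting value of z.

Ratio test on column q — row 1: 3/(2/3) = 9/2; row 2: entry -2 ≤ 0; row 3: 12/(1/3) = 36; row 4: 10/(8/3) = 15/4. Minimum is 15/4 at row 4 (u4 leaves); pivot element 8/3.
Pivot on row 4; the z-row RHS becomes 6 − (-23/3)·(15/4) = 139/4.

139/4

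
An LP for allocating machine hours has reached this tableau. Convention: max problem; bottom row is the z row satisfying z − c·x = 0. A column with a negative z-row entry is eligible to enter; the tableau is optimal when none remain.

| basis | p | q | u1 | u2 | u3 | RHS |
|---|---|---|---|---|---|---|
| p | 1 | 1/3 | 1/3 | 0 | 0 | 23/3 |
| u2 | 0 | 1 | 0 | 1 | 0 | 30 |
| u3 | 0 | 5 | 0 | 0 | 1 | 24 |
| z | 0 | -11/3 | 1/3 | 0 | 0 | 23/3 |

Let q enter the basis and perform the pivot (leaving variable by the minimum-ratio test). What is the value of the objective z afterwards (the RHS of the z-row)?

Ratio test on column q — row 1: (23/3)/(1/3) = 23; row 2: 30/1 = 30; row 3: 24/5 = 24/5. Minimum is 24/5 at row 3 (u3 leaves); pivot element 5.
Pivot on row 3; the z-row RHS becomes 23/3 − (-11/3)·(24/5) = 379/15.

379/15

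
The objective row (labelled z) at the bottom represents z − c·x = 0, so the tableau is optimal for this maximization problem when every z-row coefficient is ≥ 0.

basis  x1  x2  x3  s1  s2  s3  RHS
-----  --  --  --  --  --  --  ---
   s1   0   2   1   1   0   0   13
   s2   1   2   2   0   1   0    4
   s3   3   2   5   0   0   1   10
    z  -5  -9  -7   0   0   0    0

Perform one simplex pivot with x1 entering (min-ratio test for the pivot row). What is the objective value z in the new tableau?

50/3

Ratio test on column x1 — row 1: entry 0 ≤ 0; row 2: 4/1 = 4; row 3: 10/3 = 10/3. Minimum is 10/3 at row 3 (s3 leaves); pivot element 3.
Pivot on row 3; the z-row RHS becomes 0 − (-5)·(10/3) = 50/3.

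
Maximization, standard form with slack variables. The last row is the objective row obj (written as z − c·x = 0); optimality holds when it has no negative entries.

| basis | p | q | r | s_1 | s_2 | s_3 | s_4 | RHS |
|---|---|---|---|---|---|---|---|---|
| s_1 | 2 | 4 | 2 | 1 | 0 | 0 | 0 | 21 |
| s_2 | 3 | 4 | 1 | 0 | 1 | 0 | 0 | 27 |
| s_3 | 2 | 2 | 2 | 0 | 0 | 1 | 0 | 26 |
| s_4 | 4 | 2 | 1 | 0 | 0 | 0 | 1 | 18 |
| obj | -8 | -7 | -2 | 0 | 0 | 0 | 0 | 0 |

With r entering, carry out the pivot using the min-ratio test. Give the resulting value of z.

21

Ratio test on column r — row 1: 21/2 = 21/2; row 2: 27/1 = 27; row 3: 26/2 = 13; row 4: 18/1 = 18. Minimum is 21/2 at row 1 (s_1 leaves); pivot element 2.
Pivot on row 1; the obj-row RHS becomes 0 − (-2)·(21/2) = 21.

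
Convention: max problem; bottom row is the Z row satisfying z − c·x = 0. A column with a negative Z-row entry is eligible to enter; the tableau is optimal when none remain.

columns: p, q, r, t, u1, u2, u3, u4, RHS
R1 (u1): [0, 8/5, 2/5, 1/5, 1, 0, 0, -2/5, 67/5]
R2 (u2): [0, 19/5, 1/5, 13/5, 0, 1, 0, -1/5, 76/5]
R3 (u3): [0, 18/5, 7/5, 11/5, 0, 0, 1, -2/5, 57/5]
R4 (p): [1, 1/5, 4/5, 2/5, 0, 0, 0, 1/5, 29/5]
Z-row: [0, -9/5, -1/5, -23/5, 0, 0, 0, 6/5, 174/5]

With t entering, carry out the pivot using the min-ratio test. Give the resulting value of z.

Ratio test on column t — row 1: (67/5)/(1/5) = 67; row 2: (76/5)/(13/5) = 76/13; row 3: (57/5)/(11/5) = 57/11; row 4: (29/5)/(2/5) = 29/2. Minimum is 57/11 at row 3 (u3 leaves); pivot element 11/5.
Pivot on row 3; the Z-row RHS becomes 174/5 − (-23/5)·(57/11) = 645/11.

645/11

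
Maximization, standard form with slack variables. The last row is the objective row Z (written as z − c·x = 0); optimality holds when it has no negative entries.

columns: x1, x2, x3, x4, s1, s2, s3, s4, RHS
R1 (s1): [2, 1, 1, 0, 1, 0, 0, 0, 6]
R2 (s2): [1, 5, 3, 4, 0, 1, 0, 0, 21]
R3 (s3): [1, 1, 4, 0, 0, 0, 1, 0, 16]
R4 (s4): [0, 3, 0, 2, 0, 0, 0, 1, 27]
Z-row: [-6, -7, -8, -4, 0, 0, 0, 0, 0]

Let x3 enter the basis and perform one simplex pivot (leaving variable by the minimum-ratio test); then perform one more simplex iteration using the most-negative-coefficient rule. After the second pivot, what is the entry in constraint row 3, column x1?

Ratio test on column x3 — row 1: 6/1 = 6; row 2: 21/3 = 7; row 3: 16/4 = 4; row 4: entry 0 ≤ 0. Minimum is 4 at row 3 (s3 leaves); pivot element 4.
Divide row 3 by 4; eliminate column x3 from the other rows.
Second iteration: most negative Z-row entry is -5 in column x2, so x2 enters.
Ratio test on column x2 — row 1: 2/(3/4) = 8/3; row 2: 9/(17/4) = 36/17; row 3: 4/(1/4) = 16; row 4: 27/3 = 9. Minimum is 36/17 at row 2 (s2 leaves); pivot element 17/4.
Divide row 2 by 17/4; eliminate column x2 from the other rows.
After both pivots, the entry at constraint row 3, column x1 is 4/17.

4/17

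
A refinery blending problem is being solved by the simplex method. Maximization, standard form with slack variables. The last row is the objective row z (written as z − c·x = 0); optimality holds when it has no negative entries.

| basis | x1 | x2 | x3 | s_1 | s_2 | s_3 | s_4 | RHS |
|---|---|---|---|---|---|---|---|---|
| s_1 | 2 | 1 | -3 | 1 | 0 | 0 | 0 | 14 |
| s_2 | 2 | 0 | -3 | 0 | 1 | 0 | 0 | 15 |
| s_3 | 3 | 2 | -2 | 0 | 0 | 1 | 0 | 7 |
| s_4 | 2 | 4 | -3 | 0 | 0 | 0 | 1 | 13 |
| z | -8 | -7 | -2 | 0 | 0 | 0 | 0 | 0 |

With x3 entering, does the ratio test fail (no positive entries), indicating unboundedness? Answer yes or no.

yes

Every constraint-row entry in column x3 is ≤ 0, so increasing x3 is unbounded.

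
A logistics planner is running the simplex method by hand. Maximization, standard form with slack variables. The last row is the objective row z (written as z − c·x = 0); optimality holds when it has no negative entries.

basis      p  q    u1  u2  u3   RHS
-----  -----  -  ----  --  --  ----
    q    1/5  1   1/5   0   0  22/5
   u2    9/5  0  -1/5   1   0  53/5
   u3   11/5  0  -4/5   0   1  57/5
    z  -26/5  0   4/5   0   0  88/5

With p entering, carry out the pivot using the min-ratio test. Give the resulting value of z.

490/11

Ratio test on column p — row 1: (22/5)/(1/5) = 22; row 2: (53/5)/(9/5) = 53/9; row 3: (57/5)/(11/5) = 57/11. Minimum is 57/11 at row 3 (u3 leaves); pivot element 11/5.
Pivot on row 3; the z-row RHS becomes 88/5 − (-26/5)·(57/11) = 490/11.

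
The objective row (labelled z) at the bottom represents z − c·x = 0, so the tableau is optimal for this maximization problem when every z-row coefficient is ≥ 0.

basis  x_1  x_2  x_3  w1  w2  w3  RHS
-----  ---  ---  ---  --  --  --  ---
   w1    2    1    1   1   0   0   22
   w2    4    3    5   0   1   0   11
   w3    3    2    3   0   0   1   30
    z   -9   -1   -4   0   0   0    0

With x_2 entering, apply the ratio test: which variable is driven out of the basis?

w2

Column x_2 entries and ratios — w1: 22/1 = 22; w2: 11/3 = 11/3; w3: 30/2 = 15.
Smallest ratio is 11/3 in the row of w2, so w2 leaves.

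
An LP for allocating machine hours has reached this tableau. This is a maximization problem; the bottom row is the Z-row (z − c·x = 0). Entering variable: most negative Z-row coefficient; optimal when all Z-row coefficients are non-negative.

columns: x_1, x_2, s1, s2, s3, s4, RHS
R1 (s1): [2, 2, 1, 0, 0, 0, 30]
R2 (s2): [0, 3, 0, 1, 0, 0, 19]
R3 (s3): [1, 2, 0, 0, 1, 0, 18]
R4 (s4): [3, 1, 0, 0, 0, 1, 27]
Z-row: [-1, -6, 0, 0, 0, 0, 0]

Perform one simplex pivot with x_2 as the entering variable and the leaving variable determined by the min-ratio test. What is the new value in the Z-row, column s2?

2

Ratio test on column x_2 — row 1: 30/2 = 15; row 2: 19/3 = 19/3; row 3: 18/2 = 9; row 4: 27/1 = 27. Minimum is 19/3 at row 2 (s2 leaves); pivot element 3.
Divide row 2 by 3; eliminate column x_2 from the other rows.
Z-row update in column s2: 0 − (-6)·(1/3) = 2.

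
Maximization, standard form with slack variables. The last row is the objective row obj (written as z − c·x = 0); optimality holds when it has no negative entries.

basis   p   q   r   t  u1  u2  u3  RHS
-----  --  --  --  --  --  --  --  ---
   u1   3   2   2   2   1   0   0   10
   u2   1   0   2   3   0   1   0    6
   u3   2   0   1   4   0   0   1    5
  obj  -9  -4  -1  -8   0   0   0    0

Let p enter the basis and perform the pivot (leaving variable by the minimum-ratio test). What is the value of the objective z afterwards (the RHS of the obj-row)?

Ratio test on column p — row 1: 10/3 = 10/3; row 2: 6/1 = 6; row 3: 5/2 = 5/2. Minimum is 5/2 at row 3 (u3 leaves); pivot element 2.
Pivot on row 3; the obj-row RHS becomes 0 − (-9)·(5/2) = 45/2.

45/2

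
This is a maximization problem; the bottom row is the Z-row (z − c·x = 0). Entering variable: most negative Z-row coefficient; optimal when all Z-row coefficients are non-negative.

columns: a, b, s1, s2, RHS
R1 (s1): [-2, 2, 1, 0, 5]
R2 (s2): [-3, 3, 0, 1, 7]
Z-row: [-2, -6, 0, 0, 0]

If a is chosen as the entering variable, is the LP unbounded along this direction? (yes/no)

Every constraint-row entry in column a is ≤ 0, so increasing a is unbounded.

yes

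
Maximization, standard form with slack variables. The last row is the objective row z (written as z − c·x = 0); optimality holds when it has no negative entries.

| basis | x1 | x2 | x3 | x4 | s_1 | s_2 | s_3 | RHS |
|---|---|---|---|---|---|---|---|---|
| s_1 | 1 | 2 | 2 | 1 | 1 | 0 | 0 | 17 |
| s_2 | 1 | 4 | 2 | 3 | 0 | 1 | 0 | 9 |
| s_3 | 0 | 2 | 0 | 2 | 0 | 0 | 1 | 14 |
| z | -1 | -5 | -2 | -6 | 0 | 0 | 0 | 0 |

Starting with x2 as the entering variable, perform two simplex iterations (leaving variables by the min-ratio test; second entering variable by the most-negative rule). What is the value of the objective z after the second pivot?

18

Ratio test on column x2 — row 1: 17/2 = 17/2; row 2: 9/4 = 9/4; row 3: 14/2 = 7. Minimum is 9/4 at row 2 (s_2 leaves); pivot element 4.
Pivot on row 2; the z-row RHS becomes 0 − (-5)·(9/4) = 45/4.
Next entering variable (most negative z-row entry -9/4): x4.
Ratio test on column x4 — row 1: entry -1/2 ≤ 0; row 2: (9/4)/(3/4) = 3; row 3: (19/2)/(1/2) = 19. Minimum is 3 at row 2 (x2 leaves); pivot element 3/4.
After the second pivot the z-row RHS is 45/4 − (-9/4)·3 = 18.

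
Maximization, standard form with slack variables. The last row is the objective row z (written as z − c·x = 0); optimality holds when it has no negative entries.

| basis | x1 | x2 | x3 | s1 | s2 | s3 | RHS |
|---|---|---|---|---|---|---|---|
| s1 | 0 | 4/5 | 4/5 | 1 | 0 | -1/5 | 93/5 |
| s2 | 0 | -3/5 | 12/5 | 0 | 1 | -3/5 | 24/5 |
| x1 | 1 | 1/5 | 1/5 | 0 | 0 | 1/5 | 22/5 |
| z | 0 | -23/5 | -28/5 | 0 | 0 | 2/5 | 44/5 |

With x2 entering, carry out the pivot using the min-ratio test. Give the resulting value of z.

Ratio test on column x2 — row 1: (93/5)/(4/5) = 93/4; row 2: entry -3/5 ≤ 0; row 3: (22/5)/(1/5) = 22. Minimum is 22 at row 3 (x1 leaves); pivot element 1/5.
Pivot on row 3; the z-row RHS becomes 44/5 − (-23/5)·22 = 110.

110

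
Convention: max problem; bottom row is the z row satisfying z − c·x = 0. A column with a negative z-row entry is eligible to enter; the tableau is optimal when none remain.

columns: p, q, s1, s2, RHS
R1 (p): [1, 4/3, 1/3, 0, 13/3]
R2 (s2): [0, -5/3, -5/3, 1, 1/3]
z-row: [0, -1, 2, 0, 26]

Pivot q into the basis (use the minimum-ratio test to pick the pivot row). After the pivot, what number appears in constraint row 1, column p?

3/4

Ratio test on column q — row 1: (13/3)/(4/3) = 13/4; row 2: entry -5/3 ≤ 0. Minimum is 13/4 at row 1 (p leaves); pivot element 4/3.
Divide row 1 by 4/3; eliminate column q from the other rows.
In the new row 1, the p entry is the old entry divided by the pivot: 1/(4/3) = 3/4.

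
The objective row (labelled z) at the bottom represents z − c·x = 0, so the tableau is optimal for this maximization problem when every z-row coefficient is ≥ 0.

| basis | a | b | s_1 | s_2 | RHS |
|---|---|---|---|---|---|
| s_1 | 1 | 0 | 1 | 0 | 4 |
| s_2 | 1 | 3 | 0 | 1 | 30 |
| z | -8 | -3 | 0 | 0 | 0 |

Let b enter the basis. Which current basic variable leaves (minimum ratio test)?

s_2

Column b entries and ratios — s_1: 0 ≤ 0, skip; s_2: 30/3 = 10.
Smallest ratio is 10 in the row of s_2, so s_2 leaves.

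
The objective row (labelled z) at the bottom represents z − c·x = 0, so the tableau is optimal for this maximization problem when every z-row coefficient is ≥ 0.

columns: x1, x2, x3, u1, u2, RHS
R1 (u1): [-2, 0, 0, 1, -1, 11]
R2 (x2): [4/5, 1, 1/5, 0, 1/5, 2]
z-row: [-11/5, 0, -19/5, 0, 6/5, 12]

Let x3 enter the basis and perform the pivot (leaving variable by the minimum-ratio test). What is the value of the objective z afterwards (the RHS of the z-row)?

50

Ratio test on column x3 — row 1: entry 0 ≤ 0; row 2: 2/(1/5) = 10. Minimum is 10 at row 2 (x2 leaves); pivot element 1/5.
Pivot on row 2; the z-row RHS becomes 12 − (-19/5)·10 = 50.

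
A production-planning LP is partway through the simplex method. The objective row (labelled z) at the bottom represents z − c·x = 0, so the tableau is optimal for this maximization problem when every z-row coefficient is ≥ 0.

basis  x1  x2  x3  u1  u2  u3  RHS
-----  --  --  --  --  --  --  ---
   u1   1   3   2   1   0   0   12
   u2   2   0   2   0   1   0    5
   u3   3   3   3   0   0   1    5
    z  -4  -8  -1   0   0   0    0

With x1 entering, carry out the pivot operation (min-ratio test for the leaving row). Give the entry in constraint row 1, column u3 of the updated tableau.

-1/3

Ratio test on column x1 — row 1: 12/1 = 12; row 2: 5/2 = 5/2; row 3: 5/3 = 5/3. Minimum is 5/3 at row 3 (u3 leaves); pivot element 3.
Divide row 3 by 3; eliminate column x1 from the other rows.
Row 1 update in column u3: 0 − 1·(1/3) = -1/3.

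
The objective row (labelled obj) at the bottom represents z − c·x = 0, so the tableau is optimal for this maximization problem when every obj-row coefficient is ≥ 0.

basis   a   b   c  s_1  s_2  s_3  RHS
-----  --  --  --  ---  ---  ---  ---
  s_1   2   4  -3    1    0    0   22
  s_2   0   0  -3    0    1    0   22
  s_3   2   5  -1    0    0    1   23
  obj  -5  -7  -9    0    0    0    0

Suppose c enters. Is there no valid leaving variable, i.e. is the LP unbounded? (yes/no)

Every constraint-row entry in column c is ≤ 0, so increasing c is unbounded.

yes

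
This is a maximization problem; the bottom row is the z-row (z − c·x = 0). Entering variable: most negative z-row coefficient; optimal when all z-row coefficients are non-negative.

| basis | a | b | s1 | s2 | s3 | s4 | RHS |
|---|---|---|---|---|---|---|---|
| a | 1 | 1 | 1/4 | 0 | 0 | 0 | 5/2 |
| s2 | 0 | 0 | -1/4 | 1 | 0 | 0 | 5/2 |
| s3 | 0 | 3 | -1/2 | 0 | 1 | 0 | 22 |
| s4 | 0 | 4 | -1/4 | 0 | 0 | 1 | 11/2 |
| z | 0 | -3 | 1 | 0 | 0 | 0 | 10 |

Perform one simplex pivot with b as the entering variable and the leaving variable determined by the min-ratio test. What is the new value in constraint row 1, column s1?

5/16

Ratio test on column b — row 1: (5/2)/1 = 5/2; row 2: entry 0 ≤ 0; row 3: 22/3 = 22/3; row 4: (11/2)/4 = 11/8. Minimum is 11/8 at row 4 (s4 leaves); pivot element 4.
Divide row 4 by 4; eliminate column b from the other rows.
Row 1 update in column s1: 1/4 − 1·(-1/16) = 5/16.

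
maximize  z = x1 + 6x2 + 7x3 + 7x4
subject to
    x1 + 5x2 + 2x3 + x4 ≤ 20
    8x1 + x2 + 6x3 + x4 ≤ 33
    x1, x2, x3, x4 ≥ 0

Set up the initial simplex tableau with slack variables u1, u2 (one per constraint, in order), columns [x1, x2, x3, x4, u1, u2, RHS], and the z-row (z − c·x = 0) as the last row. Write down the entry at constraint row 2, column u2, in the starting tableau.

1

Slack u2 belongs to constraint 2; its column is the unit vector e_2, so the entry in row 2 is 1.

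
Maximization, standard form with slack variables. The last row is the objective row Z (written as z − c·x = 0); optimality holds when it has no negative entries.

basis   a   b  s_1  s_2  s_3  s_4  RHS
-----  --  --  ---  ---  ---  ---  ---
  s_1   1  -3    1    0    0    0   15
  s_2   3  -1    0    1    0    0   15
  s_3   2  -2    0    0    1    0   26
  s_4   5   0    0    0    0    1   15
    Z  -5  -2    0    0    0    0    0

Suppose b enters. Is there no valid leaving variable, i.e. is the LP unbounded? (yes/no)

yes

Every constraint-row entry in column b is ≤ 0, so increasing b is unbounded.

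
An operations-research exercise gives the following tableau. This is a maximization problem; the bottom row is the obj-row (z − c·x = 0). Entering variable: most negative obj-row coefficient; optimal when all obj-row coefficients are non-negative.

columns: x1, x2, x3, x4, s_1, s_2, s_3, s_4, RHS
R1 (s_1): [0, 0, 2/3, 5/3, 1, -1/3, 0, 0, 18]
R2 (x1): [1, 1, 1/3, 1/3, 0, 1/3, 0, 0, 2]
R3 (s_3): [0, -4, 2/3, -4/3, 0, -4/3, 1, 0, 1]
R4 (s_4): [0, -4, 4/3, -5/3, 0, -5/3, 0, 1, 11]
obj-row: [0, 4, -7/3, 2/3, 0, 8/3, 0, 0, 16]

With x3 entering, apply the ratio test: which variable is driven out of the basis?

Column x3 entries and ratios — s_1: 18/(2/3) = 27; x1: 2/(1/3) = 6; s_3: 1/(2/3) = 3/2; s_4: 11/(4/3) = 33/4.
Smallest ratio is 3/2 in the row of s_3, so s_3 leaves.

s_3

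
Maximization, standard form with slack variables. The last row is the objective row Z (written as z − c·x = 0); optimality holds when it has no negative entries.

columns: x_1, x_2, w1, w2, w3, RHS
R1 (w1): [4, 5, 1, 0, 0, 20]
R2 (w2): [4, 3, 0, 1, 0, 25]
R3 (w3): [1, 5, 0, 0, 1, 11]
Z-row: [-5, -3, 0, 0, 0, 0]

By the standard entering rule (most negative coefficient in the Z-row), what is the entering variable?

Negative Z-row entries: x_1: -5, x_2: -3.
The most negative is -5 in column x_1, so x_1 enters.

x_1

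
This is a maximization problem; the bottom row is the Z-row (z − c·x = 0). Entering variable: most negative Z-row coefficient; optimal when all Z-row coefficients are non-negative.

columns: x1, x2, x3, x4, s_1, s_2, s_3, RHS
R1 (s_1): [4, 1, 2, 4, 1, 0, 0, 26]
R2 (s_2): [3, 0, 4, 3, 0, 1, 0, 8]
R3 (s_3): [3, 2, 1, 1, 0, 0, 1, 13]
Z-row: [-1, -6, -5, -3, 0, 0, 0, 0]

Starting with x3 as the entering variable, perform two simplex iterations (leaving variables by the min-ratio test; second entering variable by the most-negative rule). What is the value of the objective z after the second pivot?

Ratio test on column x3 — row 1: 26/2 = 13; row 2: 8/4 = 2; row 3: 13/1 = 13. Minimum is 2 at row 2 (s_2 leaves); pivot element 4.
Pivot on row 2; the Z-row RHS becomes 0 − (-5)·2 = 10.
Next entering variable (most negative Z-row entry -6): x2.
Ratio test on column x2 — row 1: 22/1 = 22; row 2: entry 0 ≤ 0; row 3: 11/2 = 11/2. Minimum is 11/2 at row 3 (s_3 leaves); pivot element 2.
After the second pivot the Z-row RHS is 10 − (-6)·(11/2) = 43.

43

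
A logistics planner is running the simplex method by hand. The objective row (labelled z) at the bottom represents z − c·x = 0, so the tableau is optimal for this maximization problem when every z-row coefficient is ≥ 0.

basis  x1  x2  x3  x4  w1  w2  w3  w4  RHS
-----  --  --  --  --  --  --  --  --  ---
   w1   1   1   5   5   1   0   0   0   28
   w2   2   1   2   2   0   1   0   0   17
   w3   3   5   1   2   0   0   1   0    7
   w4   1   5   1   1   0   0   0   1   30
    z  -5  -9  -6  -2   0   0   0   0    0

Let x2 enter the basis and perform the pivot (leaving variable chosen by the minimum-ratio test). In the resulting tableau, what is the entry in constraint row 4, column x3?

Ratio test on column x2 — row 1: 28/1 = 28; row 2: 17/1 = 17; row 3: 7/5 = 7/5; row 4: 30/5 = 6. Minimum is 7/5 at row 3 (w3 leaves); pivot element 5.
Divide row 3 by 5; eliminate column x2 from the other rows.
Row 4 update in column x3: 1 − 5·(1/5) = 0.

0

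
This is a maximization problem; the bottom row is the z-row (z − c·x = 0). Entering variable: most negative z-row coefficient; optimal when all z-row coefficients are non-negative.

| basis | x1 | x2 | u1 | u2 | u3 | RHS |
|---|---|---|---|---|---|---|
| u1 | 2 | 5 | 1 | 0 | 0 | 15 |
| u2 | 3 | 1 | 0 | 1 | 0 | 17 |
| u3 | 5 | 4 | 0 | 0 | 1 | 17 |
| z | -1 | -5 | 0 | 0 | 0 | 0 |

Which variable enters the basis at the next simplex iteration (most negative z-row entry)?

Negative z-row entries: x1: -1, x2: -5.
The most negative is -5 in column x2, so x2 enters.

x2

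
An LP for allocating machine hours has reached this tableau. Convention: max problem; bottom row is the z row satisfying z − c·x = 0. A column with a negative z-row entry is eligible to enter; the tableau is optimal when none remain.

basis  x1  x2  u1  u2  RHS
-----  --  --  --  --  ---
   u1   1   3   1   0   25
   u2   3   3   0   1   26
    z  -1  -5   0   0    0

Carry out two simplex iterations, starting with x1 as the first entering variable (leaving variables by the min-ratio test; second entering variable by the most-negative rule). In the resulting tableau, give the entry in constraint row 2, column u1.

-1/2

Ratio test on column x1 — row 1: 25/1 = 25; row 2: 26/3 = 26/3. Minimum is 26/3 at row 2 (u2 leaves); pivot element 3.
Divide row 2 by 3; eliminate column x1 from the other rows.
Second iteration: most negative z-row entry is -4 in column x2, so x2 enters.
Ratio test on column x2 — row 1: (49/3)/2 = 49/6; row 2: (26/3)/1 = 26/3. Minimum is 49/6 at row 1 (u1 leaves); pivot element 2.
Divide row 1 by 2; eliminate column x2 from the other rows.
After both pivots, the entry at constraint row 2, column u1 is -1/2.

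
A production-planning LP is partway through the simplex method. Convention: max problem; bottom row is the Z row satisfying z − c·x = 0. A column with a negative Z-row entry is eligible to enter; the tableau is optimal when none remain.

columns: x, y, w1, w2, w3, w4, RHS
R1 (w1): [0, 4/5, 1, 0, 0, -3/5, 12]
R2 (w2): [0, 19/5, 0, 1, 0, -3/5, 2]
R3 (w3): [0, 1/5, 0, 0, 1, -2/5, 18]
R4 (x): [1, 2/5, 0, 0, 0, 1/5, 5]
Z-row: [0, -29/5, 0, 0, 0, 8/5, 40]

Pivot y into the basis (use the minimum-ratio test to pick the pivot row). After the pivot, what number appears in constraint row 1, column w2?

-4/19

Ratio test on column y — row 1: 12/(4/5) = 15; row 2: 2/(19/5) = 10/19; row 3: 18/(1/5) = 90; row 4: 5/(2/5) = 25/2. Minimum is 10/19 at row 2 (w2 leaves); pivot element 19/5.
Divide row 2 by 19/5; eliminate column y from the other rows.
Row 1 update in column w2: 0 − (4/5)·(5/19) = -4/19.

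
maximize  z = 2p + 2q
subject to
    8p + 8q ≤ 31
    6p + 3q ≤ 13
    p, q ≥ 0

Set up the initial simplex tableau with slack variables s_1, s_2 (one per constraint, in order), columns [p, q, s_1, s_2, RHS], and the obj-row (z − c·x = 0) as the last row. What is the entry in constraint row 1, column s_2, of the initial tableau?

0

Slack s_2 belongs to constraint 2; its column is the unit vector e_2, so the entry in row 1 is 0.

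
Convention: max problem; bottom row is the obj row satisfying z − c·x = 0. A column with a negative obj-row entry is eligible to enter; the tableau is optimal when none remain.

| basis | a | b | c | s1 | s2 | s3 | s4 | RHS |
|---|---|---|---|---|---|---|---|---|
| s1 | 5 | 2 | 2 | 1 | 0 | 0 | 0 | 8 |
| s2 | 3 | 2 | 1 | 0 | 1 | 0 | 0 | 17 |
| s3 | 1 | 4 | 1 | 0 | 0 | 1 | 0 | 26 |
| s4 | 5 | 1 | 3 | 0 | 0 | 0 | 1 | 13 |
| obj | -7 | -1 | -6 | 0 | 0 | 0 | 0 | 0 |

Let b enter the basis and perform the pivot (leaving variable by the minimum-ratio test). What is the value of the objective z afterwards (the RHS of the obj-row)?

4

Ratio test on column b — row 1: 8/2 = 4; row 2: 17/2 = 17/2; row 3: 26/4 = 13/2; row 4: 13/1 = 13. Minimum is 4 at row 1 (s1 leaves); pivot element 2.
Pivot on row 1; the obj-row RHS becomes 0 − (-1)·4 = 4.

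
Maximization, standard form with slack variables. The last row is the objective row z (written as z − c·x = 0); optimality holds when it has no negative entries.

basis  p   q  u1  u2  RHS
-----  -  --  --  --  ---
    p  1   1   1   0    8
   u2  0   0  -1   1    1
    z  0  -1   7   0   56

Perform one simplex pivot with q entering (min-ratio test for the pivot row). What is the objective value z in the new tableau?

64

Ratio test on column q — row 1: 8/1 = 8; row 2: entry 0 ≤ 0. Minimum is 8 at row 1 (p leaves); pivot element 1.
Pivot on row 1; the z-row RHS becomes 56 − (-1)·8 = 64.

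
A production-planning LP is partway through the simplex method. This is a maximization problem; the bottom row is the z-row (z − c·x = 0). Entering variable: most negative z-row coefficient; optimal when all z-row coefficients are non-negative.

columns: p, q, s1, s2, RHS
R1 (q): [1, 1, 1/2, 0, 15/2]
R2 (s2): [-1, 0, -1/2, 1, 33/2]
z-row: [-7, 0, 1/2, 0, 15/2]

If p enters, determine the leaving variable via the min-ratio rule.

q

Column p entries and ratios — q: (15/2)/1 = 15/2; s2: -1 ≤ 0, skip.
Smallest ratio is 15/2 in the row of q, so q leaves.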